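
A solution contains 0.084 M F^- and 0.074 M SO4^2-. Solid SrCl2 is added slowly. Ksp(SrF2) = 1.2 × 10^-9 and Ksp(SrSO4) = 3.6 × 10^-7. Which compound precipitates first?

SrF2

Precipitation of each salt starts when its ion product equals its Ksp.
For SrF2: 1.2 × 10^-9 = (0.084)^2 × [Sr^2+]  ⇒  [Sr^2+] = 1.7 x 10^-7 M.
For SrSO4: 3.6 × 10^-7 = 0.074 × [Sr^2+]  ⇒  [Sr^2+] = 4.9 × 10^-6 M.
The salt with the lower threshold [Sr^2+] precipitates first: SrF2.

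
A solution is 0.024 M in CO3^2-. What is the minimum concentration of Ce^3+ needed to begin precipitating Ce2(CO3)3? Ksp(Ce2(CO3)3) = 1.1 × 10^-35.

[Ce^3+] = 8.9e-16 M

Ce2(CO3)3(s) ⇌ 2 Ce^3+(aq) + 3 CO3^2-(aq)
Ksp = [Ce^3+]^2[CO3^2-]^3
Precipitation begins when Q = Ksp. With [CO3^2-] = 0.024 M:
1.1 × 10^-35 = (0.024)^3 × [Ce^3+]^2
[Ce^3+] = (1.1 × 10^-35 / 1.38 x 10^-5)^(1/2) = 8.9 × 10^-16 M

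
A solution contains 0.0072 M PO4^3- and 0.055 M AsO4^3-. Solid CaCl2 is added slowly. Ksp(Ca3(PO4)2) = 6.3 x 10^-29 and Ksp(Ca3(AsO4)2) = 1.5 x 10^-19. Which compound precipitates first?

Ca3(PO4)2

Precipitation of each salt starts when its ion product equals its Ksp.
For Ca3(PO4)2: 6.3 x 10^-29 = (0.0072)^2 × [Ca^2+]^3  ⇒  [Ca^2+] = 1.1 x 10^-8 M.
For Ca3(AsO4)2: 1.5 x 10^-19 = (0.055)^2 × [Ca^2+]^3  ⇒  [Ca^2+] = 3.7 × 10^-6 M.
The salt with the lower threshold [Ca^2+] precipitates first: Ca3(PO4)2.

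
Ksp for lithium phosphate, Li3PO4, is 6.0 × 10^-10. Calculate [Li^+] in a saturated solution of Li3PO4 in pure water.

Li3PO4(s) ⇌ 3 Li^+ + PO4^3-
Ksp = [Li^+]^3[PO4^3-]
For each mole of Li3PO4 that dissolves: [Li^+] = 3s, [PO4^3-] = s.
Substituting: Ksp = (3s)^3s = 27s^4
s = (6.0 × 10^-10 / 27)^(1/4) = 2.17 × 10^-3 M
[Li^+] = 3s = 6.5 × 10^-3 M

[Li^+] ≈ 6.5 × 10^-3 M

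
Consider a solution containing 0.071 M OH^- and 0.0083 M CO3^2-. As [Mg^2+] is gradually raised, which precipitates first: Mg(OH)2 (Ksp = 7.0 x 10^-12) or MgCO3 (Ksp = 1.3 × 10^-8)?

Mg(OH)2

Precipitation of each salt starts when its ion product equals its Ksp.
For Mg(OH)2: 7.0 x 10^-12 = (0.071)^2 × [Mg^2+]  ⇒  [Mg^2+] = 1.4 × 10^-9 M.
For MgCO3: 1.3 × 10^-8 = 0.0083 × [Mg^2+]  ⇒  [Mg^2+] = 1.6 × 10^-6 M.
The salt with the lower threshold [Mg^2+] precipitates first: Mg(OH)2.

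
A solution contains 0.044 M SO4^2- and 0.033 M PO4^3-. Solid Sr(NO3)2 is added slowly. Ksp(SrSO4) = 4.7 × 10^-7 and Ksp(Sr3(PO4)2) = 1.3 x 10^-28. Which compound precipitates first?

Sr3(PO4)2

Precipitation of each salt starts when its ion product equals its Ksp.
For SrSO4: 4.7 × 10^-7 = 0.044 × [Sr^2+]  ⇒  [Sr^2+] = 1.1 × 10^-5 M.
For Sr3(PO4)2: 1.3 x 10^-28 = (0.033)^2 × [Sr^2+]^3  ⇒  [Sr^2+] = 4.9 x 10^-9 M.
The salt with the lower threshold [Sr^2+] precipitates first: Sr3(PO4)2.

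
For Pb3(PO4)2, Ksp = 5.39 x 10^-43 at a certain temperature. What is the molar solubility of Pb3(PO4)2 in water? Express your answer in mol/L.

s = 1.38 × 10^-9 M

Pb3(PO4)2(s) ⇌ 3 Pb^2+ + 2 PO4^3-
Ksp = [Pb^2+]^3[PO4^3-]^2
Let s = molar solubility. Then [Pb^2+] = 3s and [PO4^3-] = 2s.
Ksp = (3s)^3(2s)^2 = 108s^5
s = (5.39 x 10^-43 / 108)^(1/5) = 1.38 × 10^-9 M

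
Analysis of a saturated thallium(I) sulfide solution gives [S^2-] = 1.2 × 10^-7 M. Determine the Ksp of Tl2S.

Tl2S(s) ⇌ 2 Tl^+(aq) + S^2-(aq)
Stoichiometry gives [Tl^+] = (2/1)[S^2-] = 2.40 × 10^-7 M.
Ksp = [Tl^+]^2[S^2-]
Ksp = (2.40 x 10^-7)^2 × 1.2 × 10^-7 = 6.9 × 10^-21

6.9e-21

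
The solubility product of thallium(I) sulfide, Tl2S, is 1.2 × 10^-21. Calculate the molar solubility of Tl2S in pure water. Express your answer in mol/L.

6.7 × 10^-8 M

Tl2S(s) ⇌ 2 Tl^+(aq) + S^2-(aq)
Ksp = [Tl^+]^2[S^2-]
For each mole of Tl2S that dissolves: [Tl^+] = 2s, [S^2-] = s.
Substituting: Ksp = (2s)^2s = 4s^3
s^3 = 1.2 × 10^-21 / 4, so s = 6.7 × 10^-8 M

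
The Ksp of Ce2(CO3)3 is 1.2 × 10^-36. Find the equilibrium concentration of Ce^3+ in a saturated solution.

[Ce^3+] = 5.1 × 10^-8 M

Ce2(CO3)3(s) <=> 2 Ce^3+ + 3 CO3^2-
Ksp = [Ce^3+]^2[CO3^2-]^3
If s mol/L of Ce2(CO3)3 dissolves, [Ce^3+] = 2s and [CO3^2-] = 3s.
So Ksp = (2s)^2 × (3s)^3 = 108s^5
s^5 = 1.2 × 10^-36 / 108, so s = 2.57 × 10^-8 M
[Ce^3+] = 2s = 5.1 × 10^-8 M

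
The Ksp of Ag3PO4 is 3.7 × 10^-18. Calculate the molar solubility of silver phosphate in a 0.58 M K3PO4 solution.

s = 6.2 x 10^-7 M

Ag3PO4(s) ⇌ 3 Ag^+ + PO4^3-
Ksp = [Ag^+]^3[PO4^3-]
If s mol/L dissolves here, [Ag^+] = 3s, [PO4^3-] = 0.58 + s ≈ 0.58 (Ksp is small, so little additional dissolves).
Ksp ≈ (3s)^3 × 0.58
s = 6.2 × 10^-7 M
Check: s = 6.2 × 10^-7 ≪ 0.58, so the approximation is valid.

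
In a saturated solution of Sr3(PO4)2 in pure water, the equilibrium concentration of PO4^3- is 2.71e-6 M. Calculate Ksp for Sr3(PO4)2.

Sr3(PO4)2(s) ⇌ 3 Sr^2+ + 2 PO4^3-
Stoichiometry gives [Sr^2+] = (3/2)[PO4^3-] = 4.065 x 10^-6 M.
Ksp = [Sr^2+]^3[PO4^3-]^2
Ksp = (4.065 x 10^-6)^3 × (2.71 x 10^-6)^2 = 4.93 × 10^-28

Ksp = 4.93 × 10^-28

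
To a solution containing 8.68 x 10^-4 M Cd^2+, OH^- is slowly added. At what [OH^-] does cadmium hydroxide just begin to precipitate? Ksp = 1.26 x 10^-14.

3.81 × 10^-6 M

Cd(OH)2(s) ⇌ Cd^2+ + 2 OH^-
Ksp = [Cd^2+][OH^-]^2
Precipitation begins when Q = Ksp. With [Cd^2+] = 8.68 x 10^-4 M:
1.26 x 10^-14 = (8.68 x 10^-4) × [OH^-]^2
[OH^-] = (1.26 x 10^-14 / 8.68 x 10^-4)^(1/2) = 3.81 × 10^-6 M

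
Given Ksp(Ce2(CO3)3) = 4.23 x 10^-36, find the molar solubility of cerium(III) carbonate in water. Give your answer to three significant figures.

Ce2(CO3)3(s) ⇌ 2 Ce^3+ + 3 CO3^2-
Ksp = [Ce^3+]^2[CO3^2-]^3
With molar solubility s: [Ce^3+] = 2s, [CO3^2-] = 3s.
Substituting: Ksp = (2s)^2(3s)^3 = 108s^5
s^5 = 4.23 x 10^-36 / 108, so s = 3.30 × 10^-8 M

3.30 × 10^-8 M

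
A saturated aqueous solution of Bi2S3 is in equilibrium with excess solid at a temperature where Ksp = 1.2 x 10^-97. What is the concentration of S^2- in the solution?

[S^2-] = 4.9 x 10^-20 M

Bi2S3(s) ⇌ 2 Bi^3+(aq) + 3 S^2-(aq)
Ksp = [Bi^3+]^2[S^2-]^3
For each mole of Bi2S3 that dissolves: [Bi^3+] = 2s, [S^2-] = 3s.
Ksp = (2s)^2(3s)^3 = 108s^5
s^5 = 1.2 x 10^-97 / 108, so s = 1.62 × 10^-20 M
[S^2-] = 3s = 4.9 × 10^-20 M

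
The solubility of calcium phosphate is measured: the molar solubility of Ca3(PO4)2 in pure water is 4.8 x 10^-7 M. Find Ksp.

2.8e-30

Ca3(PO4)2(s) ⇌ 3 Ca^2+ + 2 PO4^3-
If s mol/L of Ca3(PO4)2 dissolves, [Ca^2+] = 3s and [PO4^3-] = 2s.
Ksp = [Ca^2+]^3[PO4^3-]^2
So Ksp = (3s)^3 × (2s)^2 = 108s^5
Ksp = 108 × (4.8 × 10^-7)^5 = 2.8 x 10^-30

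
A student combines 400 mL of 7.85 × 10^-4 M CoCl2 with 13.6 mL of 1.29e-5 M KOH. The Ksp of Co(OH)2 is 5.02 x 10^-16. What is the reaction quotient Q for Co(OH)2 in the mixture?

Total volume = 400 + 13.6 = 413.6 mL.
[Co^2+] = 7.85 × 10^-4 × (400/413.6) = 7.592 × 10^-4 M
[OH^-] = 1.29 x 10^-5 × (13.6/413.6) = 4.242 × 10^-7 M
Co(OH)2(s) <=> Co^2+ + 2 OH^-, so Q = [Co^2+][OH^-]^2
Q = (7.592 × 10^-4)(4.242 x 10^-7)^2 = 1.37 x 10^-16
Q < Ksp, so no precipitate of Co(OH)2 forms.

1.37e-16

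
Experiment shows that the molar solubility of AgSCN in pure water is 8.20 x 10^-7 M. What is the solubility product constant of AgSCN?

AgSCN(s) <=> Ag^+(aq) + SCN^-(aq)
For each mole of AgSCN that dissolves: [Ag^+] = s, [SCN^-] = s.
Ksp = [Ag^+][SCN^-]
Ksp = s × s = s^2
Ksp = (8.20 x 10^-7)^2 = 6.72 × 10^-13

Ksp = 6.72 x 10^-13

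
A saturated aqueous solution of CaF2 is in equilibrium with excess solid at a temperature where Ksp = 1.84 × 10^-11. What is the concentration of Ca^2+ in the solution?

[Ca^2+] ≈ 1.66 × 10^-4 M

CaF2(s) ⇌ Ca^2+(aq) + 2 F^-(aq)
Ksp = [Ca^2+][F^-]^2
If s mol/L of CaF2 dissolves, [Ca^2+] = s and [F^-] = 2s.
Ksp = s(2s)^2 = 4s^3
s^3 = 1.84 × 10^-11 / 4, so s = 1.663 × 10^-4 M
[Ca^2+] = s = 1.66 × 10^-4 M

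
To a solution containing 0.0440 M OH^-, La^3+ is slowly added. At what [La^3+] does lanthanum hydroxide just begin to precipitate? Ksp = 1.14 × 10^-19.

[La^3+] ≈ 1.34 × 10^-15 M

La(OH)3(s) <=> La^3+ + 3 OH^-
Ksp = [La^3+][OH^-]^3
Precipitation begins when Q = Ksp. With [OH^-] = 0.0440 M:
1.14 × 10^-19 = (0.0440)^3 × [La^3+]
[La^3+] = (1.14 × 10^-19 / 8.518 x 10^-5) = 1.34 x 10^-15 M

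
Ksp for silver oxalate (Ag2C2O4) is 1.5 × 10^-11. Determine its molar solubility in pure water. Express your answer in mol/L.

s = 1.6 × 10^-4 M

Ag2C2O4(s) <=> 2 Ag^+(aq) + C2O4^2-(aq)
Ksp = [Ag^+]^2[C2O4^2-]
With molar solubility s: [Ag^+] = 2s, [C2O4^2-] = s.
Substituting: Ksp = (2s)^2s = 4s^3
s = (1.5 × 10^-11 / 4)^(1/3) = 1.6 × 10^-4 M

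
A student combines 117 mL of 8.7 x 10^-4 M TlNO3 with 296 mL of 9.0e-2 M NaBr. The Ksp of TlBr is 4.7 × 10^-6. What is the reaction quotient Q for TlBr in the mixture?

Q ≈ 1.6 × 10^-5

Total volume = 117 + 296 = 413 mL.
[Tl^+] = 8.7 × 10^-4 × (117/413) = 2.46 × 10^-4 M
[Br^-] = 9.0 x 10^-2 × (296/413) = 6.45 x 10^-2 M
TlBr(s) <=> Tl^+(aq) + Br^-(aq), so Q = [Tl^+][Br^-]
Q = (2.46 × 10^-4)(6.45 × 10^-2) = 1.6 × 10^-5
Q > Ksp, so TlBr will precipitate.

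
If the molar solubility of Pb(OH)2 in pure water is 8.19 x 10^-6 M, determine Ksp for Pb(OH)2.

Ksp ≈ 2.20e-15

Pb(OH)2(s) <=> Pb^2+ + 2 OH^-
If s mol/L of Pb(OH)2 dissolves, [Pb^2+] = s and [OH^-] = 2s.
Ksp = [Pb^2+][OH^-]^2
Substituting: Ksp = s(2s)^2 = 4s^3
Ksp = 4 × (8.19 × 10^-6)^3 = 2.20 × 10^-15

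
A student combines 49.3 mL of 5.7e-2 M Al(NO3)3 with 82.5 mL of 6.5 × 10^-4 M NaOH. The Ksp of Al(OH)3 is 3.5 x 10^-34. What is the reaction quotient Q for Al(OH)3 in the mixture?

Q ≈ 1.4e-12

Total volume = 49.3 + 82.5 = 131.8 mL.
[Al^3+] = 5.7 x 10^-2 × (49.3/131.8) = 2.13 x 10^-2 M
[OH^-] = 6.5 × 10^-4 × (82.5/131.8) = 4.07 x 10^-4 M
Al(OH)3(s) ⇌ Al^3+ + 3 OH^-, so Q = [Al^3+][OH^-]^3
Q = (2.13 × 10^-2)(4.07 × 10^-4)^3 = 1.4 × 10^-12
Q > Ksp, so Al(OH)3 will precipitate.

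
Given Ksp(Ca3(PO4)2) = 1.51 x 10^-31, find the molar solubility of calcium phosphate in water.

2.69 x 10^-7 M

Ca3(PO4)2(s) ⇌ 3 Ca^2+(aq) + 2 PO4^3-(aq)
Ksp = [Ca^2+]^3[PO4^3-]^2
For each mole of Ca3(PO4)2 that dissolves: [Ca^2+] = 3s, [PO4^3-] = 2s.
Substituting: Ksp = (3s)^3(2s)^2 = 108s^5
s^5 = 1.51 x 10^-31 / 108, so s = 2.69 x 10^-7 M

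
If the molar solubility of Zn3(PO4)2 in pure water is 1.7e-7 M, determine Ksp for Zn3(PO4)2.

Zn3(PO4)2(s) ⇌ 3 Zn^2+(aq) + 2 PO4^3-(aq)
With molar solubility s: [Zn^2+] = 3s, [PO4^3-] = 2s.
Ksp = [Zn^2+]^3[PO4^3-]^2
Substituting: Ksp = (3s)^3(2s)^2 = 108s^5
Ksp = 108 × (1.7 × 10^-7)^5 = 1.5 × 10^-32

1.5e-32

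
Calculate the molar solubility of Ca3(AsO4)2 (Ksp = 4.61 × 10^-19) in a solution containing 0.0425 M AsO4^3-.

s = 2.11 × 10^-6 M

Ca3(AsO4)2(s) ⇌ 3 Ca^2+(aq) + 2 AsO4^3-(aq)
Ksp = [Ca^2+]^3[AsO4^3-]^2
Let s be the molar solubility in this solution. [Ca^2+] = 3s, [AsO4^3-] = 0.0425 + 2s ≈ 0.0425 (common-ion effect: AsO4^3- is already 0.0425 M).
Ksp ≈ (3s)^3 × (0.0425)^2
s = 2.11 × 10^-6 M
Check: 2s = 4.2 × 10^-6 ≪ 0.0425, so the approximation is valid.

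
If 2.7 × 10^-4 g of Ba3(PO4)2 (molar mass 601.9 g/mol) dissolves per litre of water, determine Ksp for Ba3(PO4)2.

Ksp = 2.0e-30

Molar solubility s = (2.7 × 10^-4 g/L) / (601.9 g/mol) = 4.49 × 10^-7 M.
Ba3(PO4)2(s) ⇌ 3 Ba^2+(aq) + 2 PO4^3-(aq)
With molar solubility s: [Ba^2+] = 3s, [PO4^3-] = 2s.
Ksp = [Ba^2+]^3[PO4^3-]^2
Ksp = (3s)^3(2s)^2 = 108s^5
With s = 4.49 × 10^-7: Ksp = 2.0 × 10^-30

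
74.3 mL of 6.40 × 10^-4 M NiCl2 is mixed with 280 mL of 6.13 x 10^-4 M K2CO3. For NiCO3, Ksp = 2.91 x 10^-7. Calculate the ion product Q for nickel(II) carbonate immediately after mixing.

6.50 × 10^-8

Total volume = 74.3 + 280 = 354.3 mL.
[Ni^2+] = 6.40 × 10^-4 × (74.3/354.3) = 1.342 × 10^-4 M
[CO3^2-] = 6.13 x 10^-4 × (280/354.3) = 4.844 × 10^-4 M
NiCO3(s) ⇌ Ni^2+(aq) + CO3^2-(aq), so Q = [Ni^2+][CO3^2-]
Q = (1.342 × 10^-4)(4.844 × 10^-4) = 6.50 × 10^-8
Q < Ksp, so no precipitate of NiCO3 forms.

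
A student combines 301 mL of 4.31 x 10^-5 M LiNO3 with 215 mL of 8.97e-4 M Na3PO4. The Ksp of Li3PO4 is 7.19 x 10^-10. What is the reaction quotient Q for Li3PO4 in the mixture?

Total volume = 301 + 215 = 516 mL.
[Li^+] = 4.31 x 10^-5 × (301/516) = 2.514 x 10^-5 M
[PO4^3-] = 8.97 × 10^-4 × (215/516) = 3.738 × 10^-4 M
Li3PO4(s) ⇌ 3 Li^+(aq) + PO4^3-(aq), so Q = [Li^+]^3[PO4^3-]
Q = (2.514 x 10^-5)^3(3.738 × 10^-4) = 5.94 × 10^-18
Q < Ksp, so no precipitate of Li3PO4 forms.

Q ≈ 5.94 x 10^-18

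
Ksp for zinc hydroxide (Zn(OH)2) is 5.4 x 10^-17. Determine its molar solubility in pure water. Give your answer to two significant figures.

Zn(OH)2(s) ⇌ Zn^2+ + 2 OH^-
Ksp = [Zn^2+][OH^-]^2
Let s = molar solubility. Then [Zn^2+] = s and [OH^-] = 2s.
Ksp = s(2s)^2 = 4s^3
s = (5.4 x 10^-17 / 4)^(1/3) = 2.4 × 10^-6 M

s = 2.4e-6 M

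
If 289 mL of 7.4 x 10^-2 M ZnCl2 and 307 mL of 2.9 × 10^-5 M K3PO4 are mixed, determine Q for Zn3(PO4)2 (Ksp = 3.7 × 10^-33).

Total volume = 289 + 307 = 596 mL.
[Zn^2+] = 7.4 × 10^-2 × (289/596) = 3.59 × 10^-2 M
[PO4^3-] = 2.9 x 10^-5 × (307/596) = 1.49 x 10^-5 M
Zn3(PO4)2(s) ⇌ 3 Zn^2+(aq) + 2 PO4^3-(aq), so Q = [Zn^2+]^3[PO4^3-]^2
Q = (3.59 × 10^-2)^3(1.49 × 10^-5)^2 = 1.0 x 10^-14
Q > Ksp, so Zn3(PO4)2 will precipitate.

Q ≈ 1.0 × 10^-14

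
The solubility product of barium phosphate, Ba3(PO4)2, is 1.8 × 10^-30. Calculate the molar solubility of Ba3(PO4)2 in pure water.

4.4e-7 M

Ba3(PO4)2(s) ⇌ 3 Ba^2+(aq) + 2 PO4^3-(aq)
Ksp = [Ba^2+]^3[PO4^3-]^2
If s mol/L of Ba3(PO4)2 dissolves, [Ba^2+] = 3s and [PO4^3-] = 2s.
So Ksp = (3s)^3 × (2s)^2 = 108s^5
Solving, s = (1.8 × 10^-30/108)^(1/5) = 4.4 × 10^-7 M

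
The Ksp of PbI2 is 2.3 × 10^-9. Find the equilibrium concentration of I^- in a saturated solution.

PbI2(s) ⇌ Pb^2+ + 2 I^-
Ksp = [Pb^2+][I^-]^2
With molar solubility s: [Pb^2+] = s, [I^-] = 2s.
So Ksp = s × (2s)^2 = 4s^3
s^3 = 2.3 × 10^-9 / 4, so s = 8.32 × 10^-4 M
[I^-] = 2s = 1.7 x 10^-3 M

[I^-] ≈ 1.7e-3 M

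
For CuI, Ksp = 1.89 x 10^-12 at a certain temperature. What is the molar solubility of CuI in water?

CuI(s) ⇌ Cu^+ + I^-
Ksp = [Cu^+][I^-]
Let s = molar solubility. Then [Cu^+] = s and [I^-] = s.
Ksp = s × s = s^2
s = (1.89 x 10^-12)^(1/2) = 1.37 x 10^-6 M

1.37 × 10^-6 M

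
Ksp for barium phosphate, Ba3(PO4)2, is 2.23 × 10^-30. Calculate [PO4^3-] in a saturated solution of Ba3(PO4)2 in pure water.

[PO4^3-] = 9.20 × 10^-7 M

Ba3(PO4)2(s) ⇌ 3 Ba^2+(aq) + 2 PO4^3-(aq)
Ksp = [Ba^2+]^3[PO4^3-]^2
For each mole of Ba3(PO4)2 that dissolves: [Ba^2+] = 3s, [PO4^3-] = 2s.
So Ksp = (3s)^3 × (2s)^2 = 108s^5
s^5 = 2.23 × 10^-30 / 108, so s = 4.602 × 10^-7 M
[PO4^3-] = 2s = 9.20 × 10^-7 M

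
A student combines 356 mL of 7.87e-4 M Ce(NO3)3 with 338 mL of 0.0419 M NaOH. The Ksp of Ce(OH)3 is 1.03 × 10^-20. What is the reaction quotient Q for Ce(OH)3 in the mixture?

Total volume = 356 + 338 = 694 mL.
[Ce^3+] = 7.87 × 10^-4 × (356/694) = 4.037 × 10^-4 M
[OH^-] = 4.19 × 10^-2 × (338/694) = 2.041 × 10^-2 M
Ce(OH)3(s) <=> Ce^3+ + 3 OH^-, so Q = [Ce^3+][OH^-]^3
Q = (4.037 x 10^-4)(2.041 × 10^-2)^3 = 3.43 × 10^-9
Q > Ksp, so Ce(OH)3 will precipitate.

Q ≈ 3.43e-9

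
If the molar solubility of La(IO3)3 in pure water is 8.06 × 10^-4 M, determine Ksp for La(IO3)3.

Ksp ≈ 1.14e-11

La(IO3)3(s) <=> La^3+(aq) + 3 IO3^-(aq)
Let s = molar solubility. Then [La^3+] = s and [IO3^-] = 3s.
Ksp = [La^3+][IO3^-]^3
So Ksp = s × (3s)^3 = 27s^4
With s = 8.06 × 10^-4: Ksp = 1.14 x 10^-11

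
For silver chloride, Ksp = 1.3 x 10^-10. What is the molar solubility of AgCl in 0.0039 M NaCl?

s = 3.3 × 10^-8 M

AgCl(s) ⇌ Ag^+ + Cl^-
Ksp = [Ag^+][Cl^-]
Let s be the molar solubility in this solution. [Ag^+] = s, [Cl^-] = 0.0039 + s ≈ 0.0039 (Ksp is small, so little additional dissolves).
Ksp ≈ s × 0.0039
s = 3.3 x 10^-8 M
Check: s = 3.3 × 10^-8 ≪ 0.0039, so the approximation is valid.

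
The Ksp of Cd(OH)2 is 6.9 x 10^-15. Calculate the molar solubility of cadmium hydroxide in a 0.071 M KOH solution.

Cd(OH)2(s) <=> Cd^2+(aq) + 2 OH^-(aq)
Ksp = [Cd^2+][OH^-]^2
If s mol/L dissolves here, [Cd^2+] = s, [OH^-] = 0.071 + 2s ≈ 0.071 (common-ion effect: OH^- is already 0.071 M).
Ksp ≈ s × (0.071)^2
s = 1.4 × 10^-12 M
Check: 2s = 2.7 x 10^-12 ≪ 0.071, so the approximation is valid.

s ≈ 1.4e-12 M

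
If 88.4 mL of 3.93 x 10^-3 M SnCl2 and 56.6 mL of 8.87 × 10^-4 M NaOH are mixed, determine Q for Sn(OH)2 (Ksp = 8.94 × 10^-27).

2.87 × 10^-10

Total volume = 88.4 + 56.6 = 145 mL.
[Sn^2+] = 3.93 × 10^-3 × (88.4/145) = 2.396 × 10^-3 M
[OH^-] = 8.87 × 10^-4 × (56.6/145) = 3.462 × 10^-4 M
Sn(OH)2(s) ⇌ Sn^2+ + 2 OH^-, so Q = [Sn^2+][OH^-]^2
Q = (2.396 × 10^-3)(3.462 x 10^-4)^2 = 2.87 x 10^-10
Q > Ksp, so Sn(OH)2 will precipitate.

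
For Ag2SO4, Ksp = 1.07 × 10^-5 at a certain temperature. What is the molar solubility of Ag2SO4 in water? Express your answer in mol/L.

Ag2SO4(s) ⇌ 2 Ag^+ + SO4^2-
Ksp = [Ag^+]^2[SO4^2-]
With molar solubility s: [Ag^+] = 2s, [SO4^2-] = s.
Substituting: Ksp = (2s)^2s = 4s^3
s = (1.07 × 10^-5 / 4)^(1/3) = 1.39 × 10^-2 M

s = 0.0139 M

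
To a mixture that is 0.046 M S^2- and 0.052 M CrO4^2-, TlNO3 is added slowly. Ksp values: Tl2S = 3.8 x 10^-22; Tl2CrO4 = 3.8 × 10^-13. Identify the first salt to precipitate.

Tl2S

Precipitation of each salt starts when its ion product equals its Ksp.
For Tl2S: 3.8 x 10^-22 = 0.046 × [Tl^+]^2  ⇒  [Tl^+] = 9.1 × 10^-11 M.
For Tl2CrO4: 3.8 × 10^-13 = 0.052 × [Tl^+]^2  ⇒  [Tl^+] = 2.7 × 10^-6 M.
The salt with the lower threshold [Tl^+] precipitates first: Tl2S.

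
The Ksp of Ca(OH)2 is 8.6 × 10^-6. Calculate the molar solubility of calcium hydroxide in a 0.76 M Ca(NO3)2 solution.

Ca(OH)2(s) <=> Ca^2+ + 2 OH^-
Ksp = [Ca^2+][OH^-]^2
Let s = moles of Ca(OH)2 that dissolve per litre. [Ca^2+] = 0.76 + s ≈ 0.76, [OH^-] = 2s (since Ca^2+ from Ca(NO3)2 dominates).
Ksp ≈ 0.76 × (2s)^2
s = 1.7 × 10^-3 M
Check: s = 1.7 × 10^-3 ≪ 0.76, so the approximation is valid.

s = 1.7e-3 M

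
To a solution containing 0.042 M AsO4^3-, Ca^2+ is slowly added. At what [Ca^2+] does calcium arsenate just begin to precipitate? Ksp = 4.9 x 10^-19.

[Ca^2+] = 6.5 x 10^-6 M

Ca3(AsO4)2(s) ⇌ 3 Ca^2+ + 2 AsO4^3-
Ksp = [Ca^2+]^3[AsO4^3-]^2
Precipitation begins when Q = Ksp. With [AsO4^3-] = 0.042 M:
4.9 x 10^-19 = (0.042)^2 × [Ca^2+]^3
[Ca^2+] = (4.9 x 10^-19 / 1.76 x 10^-3)^(1/3) = 6.5 x 10^-6 M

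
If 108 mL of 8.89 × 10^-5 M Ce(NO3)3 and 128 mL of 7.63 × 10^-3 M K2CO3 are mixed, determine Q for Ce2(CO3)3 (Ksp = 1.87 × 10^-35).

1.17 × 10^-16

Total volume = 108 + 128 = 236 mL.
[Ce^3+] = 8.89 × 10^-5 × (108/236) = 4.068 x 10^-5 M
[CO3^2-] = 7.63 x 10^-3 × (128/236) = 4.138 × 10^-3 M
Ce2(CO3)3(s) ⇌ 2 Ce^3+(aq) + 3 CO3^2-(aq), so Q = [Ce^3+]^2[CO3^2-]^3
Q = (4.068 x 10^-5)^2(4.138 x 10^-3)^3 = 1.17 × 10^-16
Q > Ksp, so Ce2(CO3)3 will precipitate.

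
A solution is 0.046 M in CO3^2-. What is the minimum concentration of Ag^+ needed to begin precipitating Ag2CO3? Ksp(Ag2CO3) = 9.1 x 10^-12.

[Ag^+] = 1.4e-5 M

Ag2CO3(s) <=> 2 Ag^+(aq) + CO3^2-(aq)
Ksp = [Ag^+]^2[CO3^2-]
Precipitation begins when Q = Ksp. With [CO3^2-] = 0.046 M:
9.1 x 10^-12 = (0.046) × [Ag^+]^2
[Ag^+] = (9.1 x 10^-12 / 4.6 × 10^-2)^(1/2) = 1.4 × 10^-5 M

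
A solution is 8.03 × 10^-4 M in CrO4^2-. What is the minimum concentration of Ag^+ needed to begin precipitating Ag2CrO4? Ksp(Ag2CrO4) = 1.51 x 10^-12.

[Ag^+] = 4.34 x 10^-5 M

Ag2CrO4(s) <=> 2 Ag^+ + CrO4^2-
Ksp = [Ag^+]^2[CrO4^2-]
Precipitation begins when Q = Ksp. With [CrO4^2-] = 8.03 × 10^-4 M:
1.51 x 10^-12 = (8.03 × 10^-4) × [Ag^+]^2
[Ag^+] = (1.51 x 10^-12 / 8.03 x 10^-4)^(1/2) = 4.34 x 10^-5 M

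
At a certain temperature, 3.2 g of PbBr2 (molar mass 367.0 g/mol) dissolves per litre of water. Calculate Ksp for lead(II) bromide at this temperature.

Molar solubility s = (3.2 g/L) / (367.0 g/mol) = 8.72 x 10^-3 M.
PbBr2(s) ⇌ Pb^2+(aq) + 2 Br^-(aq)
If s mol/L of PbBr2 dissolves, [Pb^2+] = s and [Br^-] = 2s.
Ksp = [Pb^2+][Br^-]^2
So Ksp = s × (2s)^2 = 4s^3
With s = 8.72 × 10^-3: Ksp = 2.7 x 10^-6

2.7e-6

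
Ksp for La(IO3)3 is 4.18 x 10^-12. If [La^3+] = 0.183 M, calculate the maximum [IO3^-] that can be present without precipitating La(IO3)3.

La(IO3)3(s) ⇌ La^3+ + 3 IO3^-
Ksp = [La^3+][IO3^-]^3
Precipitation begins when Q = Ksp. With [La^3+] = 0.183 M:
4.18 x 10^-12 = (0.183) × [IO3^-]^3
[IO3^-] = (4.18 x 10^-12 / 1.83 × 10^-1)^(1/3) = 2.84 × 10^-4 M

[IO3^-] = 2.84 × 10^-4 M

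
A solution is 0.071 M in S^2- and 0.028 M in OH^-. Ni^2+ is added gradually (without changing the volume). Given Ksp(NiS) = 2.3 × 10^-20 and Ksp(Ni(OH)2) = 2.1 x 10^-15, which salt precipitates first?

NiS

Each salt begins to precipitate when Q = Ksp, i.e. when [Ni^2+] reaches its threshold.
For NiS: 2.3 × 10^-20 = 0.071 × [Ni^2+]  ⇒  [Ni^2+] = 3.2 × 10^-19 M.
For Ni(OH)2: 2.1 x 10^-15 = (0.028)^2 × [Ni^2+]  ⇒  [Ni^2+] = 2.7 × 10^-12 M.
The salt with the lower threshold [Ni^2+] precipitates first: NiS.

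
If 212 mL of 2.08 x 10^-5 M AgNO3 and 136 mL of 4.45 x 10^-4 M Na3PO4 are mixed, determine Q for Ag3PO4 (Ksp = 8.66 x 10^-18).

Q = 3.54 x 10^-19

Total volume = 212 + 136 = 348 mL.
[Ag^+] = 2.08 × 10^-5 × (212/348) = 1.267 × 10^-5 M
[PO4^3-] = 4.45 x 10^-4 × (136/348) = 1.739 × 10^-4 M
Ag3PO4(s) ⇌ 3 Ag^+ + PO4^3-, so Q = [Ag^+]^3[PO4^3-]
Q = (1.267 x 10^-5)^3(1.739 x 10^-4) = 3.54 x 10^-19
Q < Ksp, so no precipitate of Ag3PO4 forms.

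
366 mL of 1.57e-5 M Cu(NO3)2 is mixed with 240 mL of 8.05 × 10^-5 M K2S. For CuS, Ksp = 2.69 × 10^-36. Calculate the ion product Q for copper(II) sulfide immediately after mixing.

Q = 3.02e-10

Total volume = 366 + 240 = 606 mL.
[Cu^2+] = 1.57 x 10^-5 × (366/606) = 9.482 × 10^-6 M
[S^2-] = 8.05 x 10^-5 × (240/606) = 3.188 × 10^-5 M
CuS(s) ⇌ Cu^2+(aq) + S^2-(aq), so Q = [Cu^2+][S^2-]
Q = (9.482 × 10^-6)(3.188 x 10^-5) = 3.02 × 10^-10
Q > Ksp, so CuS will precipitate.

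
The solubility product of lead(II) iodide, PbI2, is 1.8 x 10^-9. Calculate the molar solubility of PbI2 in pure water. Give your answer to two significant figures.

s = 7.7e-4 M

PbI2(s) ⇌ Pb^2+ + 2 I^-
Ksp = [Pb^2+][I^-]^2
If s mol/L of PbI2 dissolves, [Pb^2+] = s and [I^-] = 2s.
Ksp = s(2s)^2 = 4s^3
s^3 = 1.8 x 10^-9 / 4, so s = 7.7 × 10^-4 M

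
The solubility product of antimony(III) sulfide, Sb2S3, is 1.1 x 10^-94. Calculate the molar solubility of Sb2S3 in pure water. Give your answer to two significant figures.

Sb2S3(s) ⇌ 2 Sb^3+(aq) + 3 S^2-(aq)
Ksp = [Sb^3+]^2[S^2-]^3
With molar solubility s: [Sb^3+] = 2s, [S^2-] = 3s.
Ksp = (2s)^2(3s)^3 = 108s^5
Solving, s = (1.1 x 10^-94/108)^(1/5) = 6.3 x 10^-20 M

s = 6.3e-20 M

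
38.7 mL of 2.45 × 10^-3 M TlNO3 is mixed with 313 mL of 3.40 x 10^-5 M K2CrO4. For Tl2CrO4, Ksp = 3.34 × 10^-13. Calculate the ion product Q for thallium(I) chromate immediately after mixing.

Q = 2.20 × 10^-12

Total volume = 38.7 + 313 = 351.7 mL.
[Tl^+] = 2.45 × 10^-3 × (38.7/351.7) = 2.696 × 10^-4 M
[CrO4^2-] = 3.40 × 10^-5 × (313/351.7) = 3.026 x 10^-5 M
Tl2CrO4(s) ⇌ 2 Tl^+(aq) + CrO4^2-(aq), so Q = [Tl^+]^2[CrO4^2-]
Q = (2.696 × 10^-4)^2(3.026 × 10^-5) = 2.20 × 10^-12
Q > Ksp, so Tl2CrO4 will precipitate.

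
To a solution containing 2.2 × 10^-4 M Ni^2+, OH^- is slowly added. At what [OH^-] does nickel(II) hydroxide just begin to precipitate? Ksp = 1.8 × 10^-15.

Ni(OH)2(s) <=> Ni^2+ + 2 OH^-
Ksp = [Ni^2+][OH^-]^2
Precipitation begins when Q = Ksp. With [Ni^2+] = 2.2 × 10^-4 M:
1.8 × 10^-15 = (2.2 × 10^-4) × [OH^-]^2
[OH^-] = (1.8 × 10^-15 / 2.2 × 10^-4)^(1/2) = 2.9 x 10^-6 M

[OH^-] = 2.9e-6 M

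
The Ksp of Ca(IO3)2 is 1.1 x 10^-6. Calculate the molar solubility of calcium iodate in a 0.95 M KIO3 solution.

s ≈ 1.2e-6 M

Ca(IO3)2(s) ⇌ Ca^2+ + 2 IO3^-
Ksp = [Ca^2+][IO3^-]^2
Let s be the molar solubility in this solution. [Ca^2+] = s, [IO3^-] = 0.95 + 2s ≈ 0.95 (Ksp is small, so little additional dissolves).
Ksp ≈ s × (0.95)^2
s = 1.2 x 10^-6 M
Check: 2s = 2.4 × 10^-6 ≪ 0.95, so the approximation is valid.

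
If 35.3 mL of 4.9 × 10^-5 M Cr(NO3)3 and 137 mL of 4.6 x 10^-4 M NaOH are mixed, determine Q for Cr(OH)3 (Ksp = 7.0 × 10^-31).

Total volume = 35.3 + 137 = 172.3 mL.
[Cr^3+] = 4.9 × 10^-5 × (35.3/172.3) = 1.00 × 10^-5 M
[OH^-] = 4.6 × 10^-4 × (137/172.3) = 3.66 × 10^-4 M
Cr(OH)3(s) ⇌ Cr^3+ + 3 OH^-, so Q = [Cr^3+][OH^-]^3
Q = (1.00 × 10^-5)(3.66 × 10^-4)^3 = 4.9 × 10^-16
Q > Ksp, so Cr(OH)3 will precipitate.

4.9 × 10^-16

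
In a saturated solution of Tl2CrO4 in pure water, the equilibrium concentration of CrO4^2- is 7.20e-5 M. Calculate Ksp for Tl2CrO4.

Tl2CrO4(s) <=> 2 Tl^+(aq) + CrO4^2-(aq)
Stoichiometry gives [Tl^+] = (2/1)[CrO4^2-] = 1.440 x 10^-4 M.
Ksp = [Tl^+]^2[CrO4^2-]
Ksp = (1.440 x 10^-4)^2 × 7.20 × 10^-5 = 1.49 × 10^-12

Ksp ≈ 1.49e-12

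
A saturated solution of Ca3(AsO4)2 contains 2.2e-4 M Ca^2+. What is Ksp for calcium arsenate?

Ksp ≈ 2.3 x 10^-19

Ca3(AsO4)2(s) <=> 3 Ca^2+(aq) + 2 AsO4^3-(aq)
Stoichiometry gives [AsO4^3-] = (2/3)[Ca^2+] = 1.47 x 10^-4 M.
Ksp = [Ca^2+]^3[AsO4^3-]^2
Ksp = (2.2 × 10^-4)^3 × (1.47 × 10^-4)^2 = 2.3 × 10^-19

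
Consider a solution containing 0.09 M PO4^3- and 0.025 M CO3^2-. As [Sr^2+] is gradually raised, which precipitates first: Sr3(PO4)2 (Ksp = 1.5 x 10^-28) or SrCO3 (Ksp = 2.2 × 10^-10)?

Precipitation of each salt starts when its ion product equals its Ksp.
For Sr3(PO4)2: 1.5 x 10^-28 = (0.09)^2 × [Sr^2+]^3  ⇒  [Sr^2+] = 2.6 × 10^-9 M.
For SrCO3: 2.2 × 10^-10 = 0.025 × [Sr^2+]  ⇒  [Sr^2+] = 8.8 × 10^-9 M.
The salt with the lower threshold [Sr^2+] precipitates first: Sr3(PO4)2.

Sr3(PO4)2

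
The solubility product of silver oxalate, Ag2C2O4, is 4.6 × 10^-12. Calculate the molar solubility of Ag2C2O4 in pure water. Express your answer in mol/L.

Ag2C2O4(s) ⇌ 2 Ag^+ + C2O4^2-
Ksp = [Ag^+]^2[C2O4^2-]
Let s = molar solubility. Then [Ag^+] = 2s and [C2O4^2-] = s.
Ksp = (2s)^2s = 4s^3
Solving, s = (4.6 × 10^-12/4)^(1/3) = 1.0 x 10^-4 M

s = 1.0 × 10^-4 M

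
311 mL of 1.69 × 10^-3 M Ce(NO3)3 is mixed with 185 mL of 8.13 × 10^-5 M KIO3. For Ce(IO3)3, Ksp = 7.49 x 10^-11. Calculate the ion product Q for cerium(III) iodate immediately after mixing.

Total volume = 311 + 185 = 496 mL.
[Ce^3+] = 1.69 × 10^-3 × (311/496) = 1.060 × 10^-3 M
[IO3^-] = 8.13 × 10^-5 × (185/496) = 3.032 x 10^-5 M
Ce(IO3)3(s) ⇌ Ce^3+ + 3 IO3^-, so Q = [Ce^3+][IO3^-]^3
Q = (1.060 x 10^-3)(3.032 × 10^-5)^3 = 2.95 × 10^-17
Q < Ksp, so no precipitate of Ce(IO3)3 forms.

2.95e-17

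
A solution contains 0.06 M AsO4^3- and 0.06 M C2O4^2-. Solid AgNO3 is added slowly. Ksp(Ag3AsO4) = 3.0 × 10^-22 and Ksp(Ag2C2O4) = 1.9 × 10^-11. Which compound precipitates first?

Each salt begins to precipitate when Q = Ksp, i.e. when [Ag^+] reaches its threshold.
For Ag3AsO4: 3.0 × 10^-22 = 0.06 × [Ag^+]^3  ⇒  [Ag^+] = 1.7 × 10^-7 M.
For Ag2C2O4: 1.9 × 10^-11 = 0.06 × [Ag^+]^2  ⇒  [Ag^+] = 1.8 x 10^-5 M.
The salt with the lower threshold [Ag^+] precipitates first: Ag3AsO4.

Ag3AsO4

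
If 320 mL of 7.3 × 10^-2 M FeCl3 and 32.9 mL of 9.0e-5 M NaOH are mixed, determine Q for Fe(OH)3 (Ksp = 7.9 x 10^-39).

Q ≈ 3.9 × 10^-17

Total volume = 320 + 32.9 = 352.9 mL.
[Fe^3+] = 7.3 x 10^-2 × (320/352.9) = 6.62 × 10^-2 M
[OH^-] = 9.0 × 10^-5 × (32.9/352.9) = 8.39 × 10^-6 M
Fe(OH)3(s) <=> Fe^3+ + 3 OH^-, so Q = [Fe^3+][OH^-]^3
Q = (6.62 x 10^-2)(8.39 x 10^-6)^3 = 3.9 x 10^-17
Q > Ksp, so Fe(OH)3 will precipitate.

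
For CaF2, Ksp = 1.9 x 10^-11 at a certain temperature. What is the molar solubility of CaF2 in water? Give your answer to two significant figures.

1.7 × 10^-4 M

CaF2(s) <=> Ca^2+ + 2 F^-
Ksp = [Ca^2+][F^-]^2
If s mol/L of CaF2 dissolves, [Ca^2+] = s and [F^-] = 2s.
Ksp = s(2s)^2 = 4s^3
Solving, s = (1.9 x 10^-11/4)^(1/3) = 1.7 x 10^-4 M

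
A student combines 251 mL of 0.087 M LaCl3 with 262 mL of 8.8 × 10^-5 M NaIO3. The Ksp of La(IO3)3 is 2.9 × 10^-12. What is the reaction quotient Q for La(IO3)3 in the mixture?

3.9 x 10^-15

Total volume = 251 + 262 = 513 mL.
[La^3+] = 8.7 × 10^-2 × (251/513) = 4.26 × 10^-2 M
[IO3^-] = 8.8 x 10^-5 × (262/513) = 4.49 × 10^-5 M
La(IO3)3(s) ⇌ La^3+(aq) + 3 IO3^-(aq), so Q = [La^3+][IO3^-]^3
Q = (4.26 × 10^-2)(4.49 × 10^-5)^3 = 3.9 × 10^-15
Q < Ksp, so no precipitate of La(IO3)3 forms.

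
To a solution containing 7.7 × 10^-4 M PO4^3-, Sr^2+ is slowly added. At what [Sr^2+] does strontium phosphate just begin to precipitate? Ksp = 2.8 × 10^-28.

[Sr^2+] ≈ 7.8 x 10^-8 M

Sr3(PO4)2(s) ⇌ 3 Sr^2+(aq) + 2 PO4^3-(aq)
Ksp = [Sr^2+]^3[PO4^3-]^2
Precipitation begins when Q = Ksp. With [PO4^3-] = 7.7 × 10^-4 M:
2.8 × 10^-28 = (7.7 × 10^-4)^2 × [Sr^2+]^3
[Sr^2+] = (2.8 × 10^-28 / 5.93 × 10^-7)^(1/3) = 7.8 x 10^-8 M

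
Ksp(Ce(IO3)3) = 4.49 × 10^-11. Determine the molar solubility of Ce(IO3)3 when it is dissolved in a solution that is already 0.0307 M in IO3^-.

Ce(IO3)3(s) ⇌ Ce^3+(aq) + 3 IO3^-(aq)
Ksp = [Ce^3+][IO3^-]^3
If s mol/L dissolves here, [Ce^3+] = s, [IO3^-] = 0.0307 + 3s ≈ 0.0307 (Ksp is small, so little additional dissolves).
Ksp ≈ s × (0.0307)^3
s = 1.55 x 10^-6 M
Check: 3s = 4.7 × 10^-6 ≪ 0.0307, so the approximation is valid.

1.55 × 10^-6 M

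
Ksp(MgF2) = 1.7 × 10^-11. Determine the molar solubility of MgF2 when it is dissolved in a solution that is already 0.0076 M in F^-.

s ≈ 2.9 × 10^-7 M

MgF2(s) ⇌ Mg^2+ + 2 F^-
Ksp = [Mg^2+][F^-]^2
If s mol/L dissolves here, [Mg^2+] = s, [F^-] = 0.0076 + 2s ≈ 0.0076 (since the F^- already present dominates).
Ksp ≈ s × (0.0076)^2
s = 2.9 × 10^-7 M
Check: 2s = 5.9 × 10^-7 ≪ 0.0076, so the approximation is valid.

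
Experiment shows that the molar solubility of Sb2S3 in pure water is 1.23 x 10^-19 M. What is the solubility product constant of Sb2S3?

Sb2S3(s) <=> 2 Sb^3+ + 3 S^2-
With molar solubility s: [Sb^3+] = 2s, [S^2-] = 3s.
Ksp = [Sb^3+]^2[S^2-]^3
Ksp = (2s)^2(3s)^3 = 108s^5
Ksp = 108 × (1.23 × 10^-19)^5 = 3.04 × 10^-93

Ksp ≈ 3.04 × 10^-93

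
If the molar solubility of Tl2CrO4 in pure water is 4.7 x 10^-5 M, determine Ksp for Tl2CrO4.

Ksp = 4.2 x 10^-13

Tl2CrO4(s) <=> 2 Tl^+ + CrO4^2-
Let s = molar solubility. Then [Tl^+] = 2s and [CrO4^2-] = s.
Ksp = [Tl^+]^2[CrO4^2-]
Substituting: Ksp = (2s)^2s = 4s^3
Ksp = 4 × (4.7 × 10^-5)^3 = 4.2 x 10^-13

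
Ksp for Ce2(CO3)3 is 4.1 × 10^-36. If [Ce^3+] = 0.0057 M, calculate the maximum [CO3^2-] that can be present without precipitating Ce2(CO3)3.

[CO3^2-] ≈ 5.0e-11 M

Ce2(CO3)3(s) <=> 2 Ce^3+ + 3 CO3^2-
Ksp = [Ce^3+]^2[CO3^2-]^3
Precipitation begins when Q = Ksp. With [Ce^3+] = 0.0057 M:
4.1 × 10^-36 = (0.0057)^2 × [CO3^2-]^3
[CO3^2-] = (4.1 × 10^-36 / 3.25 x 10^-5)^(1/3) = 5.0 × 10^-11 M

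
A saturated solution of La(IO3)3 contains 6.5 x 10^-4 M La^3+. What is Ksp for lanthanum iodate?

Ksp ≈ 4.8 × 10^-12

La(IO3)3(s) ⇌ La^3+ + 3 IO3^-
Stoichiometry gives [IO3^-] = (3/1)[La^3+] = 1.95 x 10^-3 M.
Ksp = [La^3+][IO3^-]^3
Ksp = 6.5 × 10^-4 × (1.95 × 10^-3)^3 = 4.8 × 10^-12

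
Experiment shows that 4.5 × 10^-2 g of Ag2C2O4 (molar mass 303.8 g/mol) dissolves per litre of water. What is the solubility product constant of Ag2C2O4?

1.3 × 10^-11

Molar solubility s = (4.5 x 10^-2 g/L) / (303.8 g/mol) = 1.48 x 10^-4 M.
Ag2C2O4(s) ⇌ 2 Ag^+ + C2O4^2-
With molar solubility s: [Ag^+] = 2s, [C2O4^2-] = s.
Ksp = [Ag^+]^2[C2O4^2-]
So Ksp = (2s)^2 × s = 4s^3
With s = 1.48 x 10^-4: Ksp = 1.3 × 10^-11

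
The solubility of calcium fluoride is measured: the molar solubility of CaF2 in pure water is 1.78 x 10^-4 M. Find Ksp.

CaF2(s) ⇌ Ca^2+ + 2 F^-
With molar solubility s: [Ca^2+] = s, [F^-] = 2s.
Ksp = [Ca^2+][F^-]^2
Substituting: Ksp = s(2s)^2 = 4s^3
Ksp = 4 × (1.78 × 10^-4)^3 = 2.26 x 10^-11

2.26 × 10^-11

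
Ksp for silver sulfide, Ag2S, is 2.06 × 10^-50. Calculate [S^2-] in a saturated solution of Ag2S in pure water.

1.73 × 10^-17 M

Ag2S(s) ⇌ 2 Ag^+(aq) + S^2-(aq)
Ksp = [Ag^+]^2[S^2-]
With molar solubility s: [Ag^+] = 2s, [S^2-] = s.
So Ksp = (2s)^2 × s = 4s^3
s = (2.06 × 10^-50 / 4)^(1/3) = 1.727 x 10^-17 M
[S^2-] = s = 1.73 x 10^-17 M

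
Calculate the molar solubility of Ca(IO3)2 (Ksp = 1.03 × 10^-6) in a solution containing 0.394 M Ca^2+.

s = 8.08 × 10^-4 M

Ca(IO3)2(s) <=> Ca^2+(aq) + 2 IO3^-(aq)
Ksp = [Ca^2+][IO3^-]^2
If s mol/L dissolves here, [Ca^2+] = 0.394 + s ≈ 0.394, [IO3^-] = 2s (common-ion effect: Ca^2+ is already 0.394 M).
Ksp ≈ 0.394 × (2s)^2
s = 8.08 × 10^-4 M
Check: s = 8.1 × 10^-4 ≪ 0.394, so the approximation is valid.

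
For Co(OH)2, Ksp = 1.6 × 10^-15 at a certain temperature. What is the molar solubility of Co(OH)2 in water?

s = 7.4 x 10^-6 M

Co(OH)2(s) <=> Co^2+ + 2 OH^-
Ksp = [Co^2+][OH^-]^2
Let s = molar solubility. Then [Co^2+] = s and [OH^-] = 2s.
So Ksp = s × (2s)^2 = 4s^3
s^3 = 1.6 × 10^-15 / 4, so s = 7.4 x 10^-6 M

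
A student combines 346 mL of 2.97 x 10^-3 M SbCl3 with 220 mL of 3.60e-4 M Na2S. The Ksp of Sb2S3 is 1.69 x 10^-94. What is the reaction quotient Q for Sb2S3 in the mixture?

Q = 9.03 × 10^-18

Total volume = 346 + 220 = 566 mL.
[Sb^3+] = 2.97 x 10^-3 × (346/566) = 1.816 × 10^-3 M
[S^2-] = 3.60 × 10^-4 × (220/566) = 1.399 × 10^-4 M
Sb2S3(s) <=> 2 Sb^3+ + 3 S^2-, so Q = [Sb^3+]^2[S^2-]^3
Q = (1.816 × 10^-3)^2(1.399 × 10^-4)^3 = 9.03 x 10^-18
Q > Ksp, so Sb2S3 will precipitate.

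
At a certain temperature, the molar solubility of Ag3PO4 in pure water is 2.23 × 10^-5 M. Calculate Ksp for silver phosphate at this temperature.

6.68 × 10^-18

Ag3PO4(s) ⇌ 3 Ag^+ + PO4^3-
With molar solubility s: [Ag^+] = 3s, [PO4^3-] = s.
Ksp = [Ag^+]^3[PO4^3-]
So Ksp = (3s)^3 × s = 27s^4
With s = 2.23 × 10^-5: Ksp = 6.68 × 10^-18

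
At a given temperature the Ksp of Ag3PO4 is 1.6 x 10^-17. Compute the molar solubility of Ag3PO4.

Ag3PO4(s) ⇌ 3 Ag^+(aq) + PO4^3-(aq)
Ksp = [Ag^+]^3[PO4^3-]
With molar solubility s: [Ag^+] = 3s, [PO4^3-] = s.
Ksp = (3s)^3s = 27s^4
s = (1.6 x 10^-17 / 27)^(1/4) = 2.8 × 10^-5 M

s ≈ 2.8 × 10^-5 M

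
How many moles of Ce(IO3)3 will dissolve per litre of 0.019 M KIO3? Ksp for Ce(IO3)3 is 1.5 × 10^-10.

2.2e-5 M

Ce(IO3)3(s) ⇌ Ce^3+ + 3 IO3^-
Ksp = [Ce^3+][IO3^-]^3
If s mol/L dissolves here, [Ce^3+] = s, [IO3^-] = 0.019 + 3s ≈ 0.019 (Ksp is small, so little additional dissolves).
Ksp ≈ s × (0.019)^3
s = 2.2 x 10^-5 M
Check: 3s = 6.6 × 10^-5 ≪ 0.019, so the approximation is valid.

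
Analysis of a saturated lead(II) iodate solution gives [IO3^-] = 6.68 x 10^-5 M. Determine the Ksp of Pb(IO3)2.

Pb(IO3)2(s) ⇌ Pb^2+ + 2 IO3^-
Stoichiometry gives [Pb^2+] = (1/2)[IO3^-] = 3.340 x 10^-5 M.
Ksp = [Pb^2+][IO3^-]^2
Ksp = 3.340 × 10^-5 × (6.68 × 10^-5)^2 = 1.49 × 10^-13

1.49 x 10^-13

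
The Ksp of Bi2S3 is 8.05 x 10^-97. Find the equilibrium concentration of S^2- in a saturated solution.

[S^2-] ≈ 7.11e-20 M

Bi2S3(s) ⇌ 2 Bi^3+(aq) + 3 S^2-(aq)
Ksp = [Bi^3+]^2[S^2-]^3
For each mole of Bi2S3 that dissolves: [Bi^3+] = 2s, [S^2-] = 3s.
Ksp = (2s)^2(3s)^3 = 108s^5
Solving, s = (8.05 x 10^-97/108)^(1/5) = 2.369 × 10^-20 M
[S^2-] = 3s = 7.11 x 10^-20 M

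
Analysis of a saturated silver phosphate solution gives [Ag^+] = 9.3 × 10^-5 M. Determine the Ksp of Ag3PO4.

Ksp ≈ 2.5e-17

Ag3PO4(s) ⇌ 3 Ag^+(aq) + PO4^3-(aq)
Stoichiometry gives [PO4^3-] = (1/3)[Ag^+] = 3.10 × 10^-5 M.
Ksp = [Ag^+]^3[PO4^3-]
Ksp = (9.3 x 10^-5)^3 × 3.10 × 10^-5 = 2.5 × 10^-17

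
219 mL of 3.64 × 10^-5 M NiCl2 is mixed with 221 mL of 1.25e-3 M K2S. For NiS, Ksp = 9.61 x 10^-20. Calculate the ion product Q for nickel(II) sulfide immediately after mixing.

Q = 1.14 × 10^-8

Total volume = 219 + 221 = 440 mL.
[Ni^2+] = 3.64 x 10^-5 × (219/440) = 1.812 × 10^-5 M
[S^2-] = 1.25 x 10^-3 × (221/440) = 6.278 x 10^-4 M
NiS(s) ⇌ Ni^2+ + S^2-, so Q = [Ni^2+][S^2-]
Q = (1.812 × 10^-5)(6.278 × 10^-4) = 1.14 × 10^-8
Q > Ksp, so NiS will precipitate.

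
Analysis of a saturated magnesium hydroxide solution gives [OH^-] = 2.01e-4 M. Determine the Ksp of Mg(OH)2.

Ksp ≈ 4.06 × 10^-12

Mg(OH)2(s) <=> Mg^2+(aq) + 2 OH^-(aq)
Stoichiometry gives [Mg^2+] = (1/2)[OH^-] = 1.005 x 10^-4 M.
Ksp = [Mg^2+][OH^-]^2
Ksp = 1.005 × 10^-4 × (2.01 × 10^-4)^2 = 4.06 × 10^-12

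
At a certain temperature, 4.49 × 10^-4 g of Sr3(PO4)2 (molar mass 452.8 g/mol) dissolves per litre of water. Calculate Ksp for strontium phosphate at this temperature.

1.04 x 10^-28

Molar solubility s = (4.49 × 10^-4 g/L) / (452.8 g/mol) = 9.916 × 10^-7 M.
Sr3(PO4)2(s) ⇌ 3 Sr^2+ + 2 PO4^3-
Let s = molar solubility. Then [Sr^2+] = 3s and [PO4^3-] = 2s.
Ksp = [Sr^2+]^3[PO4^3-]^2
Substituting: Ksp = (3s)^3(2s)^2 = 108s^5
With s = 9.916 × 10^-7: Ksp = 1.04 × 10^-28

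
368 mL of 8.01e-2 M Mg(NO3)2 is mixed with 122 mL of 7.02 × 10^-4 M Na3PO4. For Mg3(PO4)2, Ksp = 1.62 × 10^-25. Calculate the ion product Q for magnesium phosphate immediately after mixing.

Total volume = 368 + 122 = 490 mL.
[Mg^2+] = 8.01 × 10^-2 × (368/490) = 6.016 × 10^-2 M
[PO4^3-] = 7.02 × 10^-4 × (122/490) = 1.748 × 10^-4 M
Mg3(PO4)2(s) ⇌ 3 Mg^2+(aq) + 2 PO4^3-(aq), so Q = [Mg^2+]^3[PO4^3-]^2
Q = (6.016 × 10^-2)^3(1.748 x 10^-4)^2 = 6.65 x 10^-12
Q > Ksp, so Mg3(PO4)2 will precipitate.

Q ≈ 6.65 × 10^-12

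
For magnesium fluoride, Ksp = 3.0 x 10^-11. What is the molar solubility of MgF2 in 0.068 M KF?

MgF2(s) ⇌ Mg^2+(aq) + 2 F^-(aq)
Ksp = [Mg^2+][F^-]^2
Let s be the molar solubility in this solution. [Mg^2+] = s, [F^-] = 0.068 + 2s ≈ 0.068 (since F^- from KF dominates).
Ksp ≈ s × (0.068)^2
s = 6.5 × 10^-9 M
Check: 2s = 1.3 × 10^-8 ≪ 0.068, so the approximation is valid.

s ≈ 6.5 × 10^-9 M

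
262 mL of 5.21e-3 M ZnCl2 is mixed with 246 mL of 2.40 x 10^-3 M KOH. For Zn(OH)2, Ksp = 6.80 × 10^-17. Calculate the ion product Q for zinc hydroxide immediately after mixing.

Total volume = 262 + 246 = 508 mL.
[Zn^2+] = 5.21 × 10^-3 × (262/508) = 2.687 x 10^-3 M
[OH^-] = 2.40 × 10^-3 × (246/508) = 1.162 × 10^-3 M
Zn(OH)2(s) ⇌ Zn^2+(aq) + 2 OH^-(aq), so Q = [Zn^2+][OH^-]^2
Q = (2.687 × 10^-3)(1.162 × 10^-3)^2 = 3.63 x 10^-9
Q > Ksp, so Zn(OH)2 will precipitate.

Q ≈ 3.63e-9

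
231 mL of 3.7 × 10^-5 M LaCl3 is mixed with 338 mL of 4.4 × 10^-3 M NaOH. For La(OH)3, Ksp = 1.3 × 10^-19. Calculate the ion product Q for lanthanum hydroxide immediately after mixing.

Q ≈ 2.7 x 10^-13

Total volume = 231 + 338 = 569 mL.
[La^3+] = 3.7 x 10^-5 × (231/569) = 1.50 × 10^-5 M
[OH^-] = 4.4 x 10^-3 × (338/569) = 2.61 × 10^-3 M
La(OH)3(s) ⇌ La^3+(aq) + 3 OH^-(aq), so Q = [La^3+][OH^-]^3
Q = (1.50 × 10^-5)(2.61 × 10^-3)^3 = 2.7 × 10^-13
Q > Ksp, so La(OH)3 will precipitate.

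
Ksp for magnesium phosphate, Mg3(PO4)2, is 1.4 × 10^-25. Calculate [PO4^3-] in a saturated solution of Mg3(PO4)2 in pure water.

[PO4^3-] ≈ 8.4e-6 M

Mg3(PO4)2(s) <=> 3 Mg^2+(aq) + 2 PO4^3-(aq)
Ksp = [Mg^2+]^3[PO4^3-]^2
Let s = molar solubility. Then [Mg^2+] = 3s and [PO4^3-] = 2s.
Ksp = (3s)^3(2s)^2 = 108s^5
s = (1.4 × 10^-25 / 108)^(1/5) = 4.19 x 10^-6 M
[PO4^3-] = 2s = 8.4 × 10^-6 M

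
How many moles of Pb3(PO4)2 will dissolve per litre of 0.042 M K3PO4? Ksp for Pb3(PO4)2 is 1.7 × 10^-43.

1.5 × 10^-14 M

Pb3(PO4)2(s) <=> 3 Pb^2+(aq) + 2 PO4^3-(aq)
Ksp = [Pb^2+]^3[PO4^3-]^2
Let s = moles of Pb3(PO4)2 that dissolve per litre. [Pb^2+] = 3s, [PO4^3-] = 0.042 + 2s ≈ 0.042 (Ksp is small, so little additional dissolves).
Ksp ≈ (3s)^3 × (0.042)^2
s = 1.5 x 10^-14 M
Check: 2s = 3.1 × 10^-14 ≪ 0.042, so the approximation is valid.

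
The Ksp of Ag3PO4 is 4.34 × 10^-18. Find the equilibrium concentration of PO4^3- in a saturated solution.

[PO4^3-] ≈ 2.00 × 10^-5 M

Ag3PO4(s) <=> 3 Ag^+ + PO4^3-
Ksp = [Ag^+]^3[PO4^3-]
With molar solubility s: [Ag^+] = 3s, [PO4^3-] = s.
Substituting: Ksp = (3s)^3s = 27s^4
s = (4.34 × 10^-18 / 27)^(1/4) = 2.002 × 10^-5 M
[PO4^3-] = s = 2.00 × 10^-5 M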